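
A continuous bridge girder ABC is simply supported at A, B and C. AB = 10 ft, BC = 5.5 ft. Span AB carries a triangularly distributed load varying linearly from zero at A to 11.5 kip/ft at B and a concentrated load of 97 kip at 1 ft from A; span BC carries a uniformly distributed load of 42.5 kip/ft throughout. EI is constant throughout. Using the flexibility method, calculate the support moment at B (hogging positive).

M_B = 137.5 kip·ft

Insert a hinge at B; M_B is the redundant, and each span becomes simply supported.
Rotations at B on the released spans (each span's end-slope, ×1/EI):
  span AB: triangular load, peak 11.5: w₀L³/(45EI) = 255.6/EI
  span AB: point load 97 at a = 1: Pab(L + a)/(6LEI) = 160.1/EI
  span BC: UDL 42.5: wL³/(24EI) = 294.6/EI
  relative rotation θ_0 = (415.6 + 294.6)/EI = 710.2/EI
A unit hogging moment at B produces rotation L₁/(3EI) + L₂/(3EI) = 5.167/EI.
Slope continuity at B: θ_0 = M_B·5.167/EI, so M_B = 710.2/5.167 = 137.5 kip·ft (hogging).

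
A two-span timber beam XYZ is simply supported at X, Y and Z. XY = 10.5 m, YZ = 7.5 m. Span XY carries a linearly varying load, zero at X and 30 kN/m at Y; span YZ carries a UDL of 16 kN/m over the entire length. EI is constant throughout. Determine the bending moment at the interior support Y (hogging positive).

Release continuity at Y by inserting a hinge; the redundant is the internal moment M_Y. The primary structure is two simply-supported spans XY and YZ.
Rotations at Y on the released spans (each span's end-slope, ×1/EI):
  span XY: triangular load, peak 30: w₀L³/(45EI) = 771.8/EI
  span YZ: UDL 16: wL³/(24EI) = 281.2/EI
  relative rotation θ_0 = (771.8 + 281.2)/EI = 1053/EI
A unit hogging moment at Y produces rotation L₁/(3EI) + L₂/(3EI) = 6/EI.
Slope continuity at Y: θ_0 = M_Y·6/EI, so M_Y = 1053/6 = 175.5 kN·m (hogging).

M_Y = 175.5 kN·m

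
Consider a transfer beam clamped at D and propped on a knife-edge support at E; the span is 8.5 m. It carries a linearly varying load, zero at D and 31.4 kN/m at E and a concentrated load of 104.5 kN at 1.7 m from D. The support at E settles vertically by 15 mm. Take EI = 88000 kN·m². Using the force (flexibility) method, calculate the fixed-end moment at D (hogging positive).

M_D = 315.1 kN·m

Remove the prop at E; the released (primary) structure is a cantilever built in at D.
Downward deflection at the released point E due to the loads:
  triangular load, peak 31.4 at the free end: 11w₀L⁴/(120EI) = 15025/EI
  point load 104.5 at a = 1.7: Pa²(3L − a)/(6EI) = 1198/EI
  δ_0 = 16223/EI
Flexibility coefficient — unit upward force at E: δ_{EE} = L³/(3EI) = 204.7/EI.
With EI = 88000 kN·m²: δ_0 = 0.18435 m and δ_{EE} = 0.002326 m/kN.
Compatibility — the beam at E must follow the support down by 0.015 m: δ_0 − R_E·δ_{EE} = 0.015, so R_E = (0.18435 − 0.015)/0.002326 = 72.8 kN.
Moment equilibrium about D: M_D = Σ(load moments about D) − R_E·L = 933.9 − 72.8×8.5 = 315.1 kN·m.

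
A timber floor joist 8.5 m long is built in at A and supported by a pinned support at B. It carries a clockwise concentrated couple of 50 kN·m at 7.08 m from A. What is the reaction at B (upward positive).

R_B = 8.577 kN

Take the reaction at B as the redundant and release it; the primary structure is a cantilever fixed at A.
Downward deflection at the released point B due to the loads:
  clockwise couple 50 at a = 7.08: M₀a(2L − a)/(2EI) = 1756/EI
Tip deflection under a unit load at B: L³/(3EI) = 204.7/EI.
The prop prevents deflection at B: R_B = δ_0/δ_{BB} = 1756/204.7 = 8.577 kN.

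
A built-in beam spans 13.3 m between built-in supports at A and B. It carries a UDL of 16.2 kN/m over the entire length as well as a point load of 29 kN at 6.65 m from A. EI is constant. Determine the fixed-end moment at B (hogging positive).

M_B = 287 kN·m

Take the two fixed-end moments M_A, M_B as redundants; the released structure is the simple span AB.
On the primary (simply-supported) span, the end slopes from the loading are:
  at A: UDL 16.2: wL³/(24EI) = 1588/EI
  at B: UDL 16.2: wL³/(24EI) = 1588/EI
  at A: point load 29 at a = 6.65: Pab(L + b)/(6LEI) = 320.6/EI
  at B: point load 29 at a = 6.65: Pab(L + a)/(6LEI) = 320.6/EI
  θ_A0 = 1909/EI,  θ_B0 = 1909/EI
Flexibility coefficients: a unit moment at one end gives L/(3EI) there and L/(6EI) at the far end, so f₁₁ = f₂₂ = 4.433/EI and f₁₂ = f₂₁ = 2.217/EI.
Compatibility — zero rotation at each built-in end:
  4.433 M_A + 2.217 M_B = 1909
  2.217 M_A + 4.433 M_B = 1909
Solving the pair gives M_A = 287 kN·m and M_B = 287 kN·m (hogging).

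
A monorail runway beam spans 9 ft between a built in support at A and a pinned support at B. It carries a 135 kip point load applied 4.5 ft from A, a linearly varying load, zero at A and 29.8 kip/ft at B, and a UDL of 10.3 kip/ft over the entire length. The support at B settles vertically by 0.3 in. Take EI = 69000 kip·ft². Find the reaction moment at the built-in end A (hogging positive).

Choose R_B as the redundant. The primary structure is the cantilever fixed at A.
Primary-structure tip deflection at B by superposition:
  point load 135 at a = 4.5: Pa²(3L − a)/(6EI) = 10252/EI
  triangular load, peak 29.8 at the free end: 11w₀L⁴/(120EI) = 17922/EI
  UDL 10.3: wL⁴/(8EI) = 8447/EI
  δ_0 = 36621/EI
Tip deflection under a unit load at B: L³/(3EI) = 243/EI.
With EI = 69000 kip·ft²: δ_0 = 0.53074 ft and δ_{BB} = 0.003522 ft/kip.
Compatibility — the beam at B must follow the support down by 0.025 ft: δ_0 − R_B·δ_{BB} = 0.025, so R_B = (0.53074 − 0.025)/0.003522 = 143.6 kip.
Moment equilibrium about A: M_A = Σ(load moments about A) − R_B·L = 1829 − 143.6×9 = 536.8 kip·ft.

M_A = 536.8 kip·ft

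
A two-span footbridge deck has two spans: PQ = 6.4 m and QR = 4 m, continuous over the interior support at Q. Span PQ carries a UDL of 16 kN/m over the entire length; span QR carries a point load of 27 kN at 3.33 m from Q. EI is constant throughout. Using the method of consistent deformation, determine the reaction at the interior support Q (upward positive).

R_Q = 77.58 kN

Take M_Q as the redundant. Released structure: two simple spans PQ and QR with a hinge at Q.
Rotations at Q on the released spans (each span's end-slope, ×1/EI):
  span PQ: UDL 16: wL³/(24EI) = 174.8/EI
  span QR: point load 27 at a = 3.33: Pab(L + b)/(6LEI) = 11.72/EI
  relative rotation θ_0 = (174.8 + 11.72)/EI = 186.5/EI
A unit hogging moment at Q produces rotation L₁/(3EI) + L₂/(3EI) = 3.467/EI.
Slope continuity at Q: θ_0 = M_Q·3.467/EI, so M_Q = 186.5/3.467 = 53.79 kN·m (hogging).
Span PQ, ΣM about P with M_Q applied at Q: R_Q^{PQ}·6.4 = 327.7 + 53.79, so R_Q^{PQ} = 59.61 kN and R_P = 102.4 − 59.61 = 42.79 kN.
Span QR, ΣM about R: R_Q^{QR}·4 = 18.09 + 53.79, so R_Q^{QR} = 17.97 kN and R_R = 27 − 17.97 = 9.029 kN.
R_Q = 59.61 + 17.97 = 77.58 kN.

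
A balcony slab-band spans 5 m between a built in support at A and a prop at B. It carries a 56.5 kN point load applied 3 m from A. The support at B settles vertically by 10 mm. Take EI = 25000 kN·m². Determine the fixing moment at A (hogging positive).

M_A = 77.46 kN·m

Take the reaction at B as the redundant and release it; the primary structure is a cantilever fixed at A.
Primary-structure tip deflection at B by superposition:
  point load 56.5 at a = 3: Pa²(3L − a)/(6EI) = 1017/EI
Flexibility coefficient — unit upward force at B: δ_{BB} = L³/(3EI) = 41.67/EI.
With EI = 25000 kN·m²: δ_0 = 0.04068 m and δ_{BB} = 0.001667 m/kN.
Compatibility — the beam at B must follow the support down by 0.01 m: δ_0 − R_B·δ_{BB} = 0.01, so R_B = (0.04068 − 0.01)/0.001667 = 18.41 kN.
Moment equilibrium about A: M_A = Σ(load moments about A) − R_B·L = 169.5 − 18.41×5 = 77.46 kN·m.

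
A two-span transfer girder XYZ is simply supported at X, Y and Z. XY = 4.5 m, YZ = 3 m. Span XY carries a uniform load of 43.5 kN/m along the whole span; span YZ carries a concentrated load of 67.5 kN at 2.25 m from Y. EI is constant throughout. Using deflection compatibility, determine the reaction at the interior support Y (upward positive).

R_Y = 156.7 kN

Take M_Y as the redundant. Released structure: two simple spans XY and YZ with a hinge at Y.
End slopes at the hinge Y, treating each span as simply supported:
  span XY: UDL 43.5: wL³/(24EI) = 165.2/EI
  span YZ: point load 67.5 at a = 2.25: Pab(L + b)/(6LEI) = 23.73/EI
  relative rotation θ_0 = (165.2 + 23.73)/EI = 188.9/EI
A unit hogging moment at Y produces rotation L₁/(3EI) + L₂/(3EI) = 2.5/EI.
Slope continuity at Y: θ_0 = M_Y·2.5/EI, so M_Y = 188.9/2.5 = 75.56 kN·m (hogging).
Span XY, ΣM about X with M_Y applied at Y: R_Y^{XY}·4.5 = 440.4 + 75.56, so R_Y^{XY} = 114.7 kN and R_X = 195.8 − 114.7 = 81.08 kN.
Span YZ, ΣM about Z: R_Y^{YZ}·3 = 50.62 + 75.56, so R_Y^{YZ} = 42.06 kN and R_Z = 67.5 − 42.06 = 25.44 kN.
R_Y = 114.7 + 42.06 = 156.7 kN.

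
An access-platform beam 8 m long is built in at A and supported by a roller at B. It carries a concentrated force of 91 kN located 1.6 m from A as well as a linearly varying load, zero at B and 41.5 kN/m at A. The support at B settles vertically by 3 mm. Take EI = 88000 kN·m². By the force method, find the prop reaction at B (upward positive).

R_B = 36.75 kN

Release the roller at B. Primary structure: cantilever fixed at A.
Deflection at B on the released cantilever, summing each load's contribution:
  point load 91 at a = 1.6: Pa²(3L − a)/(6EI) = 869.7/EI
  triangular load, peak 41.5 at the fixed end: w₀L⁴/(30EI) = 5666/EI
  δ_0 = 6536/EI
Tip deflection under a unit load at B: L³/(3EI) = 170.7/EI.
With EI = 88000 kN·m²: δ_0 = 0.074271 m and δ_{BB} = 0.001939 m/kN.
Compatibility — the beam at B must follow the support down by 0.003 m: δ_0 − R_B·δ_{BB} = 0.003, so R_B = (0.074271 − 0.003)/0.001939 = 36.75 kN.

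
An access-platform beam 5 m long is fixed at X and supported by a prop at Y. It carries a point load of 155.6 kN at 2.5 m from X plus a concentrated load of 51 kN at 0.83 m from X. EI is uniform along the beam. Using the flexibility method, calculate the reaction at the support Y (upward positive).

Release the roller at Y. Primary structure: cantilever fixed at X.
Free-end deflection of the primary structure under the applied loading (downward +):
  point load 155.6 at a = 2.5: Pa²(3L − a)/(6EI) = 2026/EI
  point load 51 at a = 0.83: Pa²(3L − a)/(6EI) = 82.97/EI
  δ_0 = 2109/EI
Flexibility coefficient — unit upward force at Y: δ_{YY} = L³/(3EI) = 41.67/EI.
The prop prevents deflection at Y: R_Y = δ_0/δ_{YY} = 2109/41.67 = 50.62 kN.

R_Y = 50.62 kN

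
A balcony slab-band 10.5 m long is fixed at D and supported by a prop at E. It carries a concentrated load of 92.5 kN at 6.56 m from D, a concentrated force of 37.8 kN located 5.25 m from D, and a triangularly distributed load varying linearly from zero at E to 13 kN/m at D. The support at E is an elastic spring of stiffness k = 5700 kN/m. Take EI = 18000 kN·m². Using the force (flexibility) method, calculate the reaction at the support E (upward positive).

Choose R_E as the redundant. The primary structure is the cantilever fixed at D.
Primary-structure tip deflection at E by superposition:
  point load 92.5 at a = 6.56: Pa²(3L − a)/(6EI) = 16546/EI
  point load 37.8 at a = 5.25: Pa²(3L − a)/(6EI) = 4558/EI
  triangular load, peak 13 at the fixed end: w₀L⁴/(30EI) = 5267/EI
  δ_0 = 26371/EI
Flexibility coefficient — unit upward force at E: δ_{EE} = L³/(3EI) = 385.9/EI.
With EI = 18000 kN·m²: δ_0 = 1.4651 m and δ_{EE} = 0.021438 m/kN.
Compatibility — the spring shortens by R_E/k under the reaction it provides: δ_0 − R_E·δ_{EE} = R_E/k. With 1/k = 0.000175 m/kN, R_E = δ_0 / (δ_{EE} + 1/k) = 1.4651 / (0.021438 + 0.000175) = 67.79 kN.

R_E = 67.79 kN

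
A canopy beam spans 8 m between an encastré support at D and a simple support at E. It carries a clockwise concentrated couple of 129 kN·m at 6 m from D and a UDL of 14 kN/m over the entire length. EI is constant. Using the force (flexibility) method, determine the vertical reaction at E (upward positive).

Remove the prop at E; the released (primary) structure is a cantilever built in at D.
Primary-structure tip deflection at E by superposition:
  clockwise couple 129 at a = 6: M₀a(2L − a)/(2EI) = 3870/EI
  UDL 14: wL⁴/(8EI) = 7168/EI
  δ_0 = 11038/EI
Flexibility coefficient — unit upward force at E: δ_{EE} = L³/(3EI) = 170.7/EI.
Compatibility at E: δ_0 − R_E·δ_{EE} = 0, so R_E = 11038/170.7 = 64.68 kN.

R_E = 64.68 kN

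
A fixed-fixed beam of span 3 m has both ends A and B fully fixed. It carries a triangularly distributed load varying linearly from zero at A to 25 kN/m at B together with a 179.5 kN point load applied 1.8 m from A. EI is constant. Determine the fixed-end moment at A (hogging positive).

M_A = 59.2 kN·m

Release both end moments; the primary structure is a simply-supported span AB with redundants M_A and M_B.
Simple-span end rotations at A and B under the given loads:
  at A: triangular load, peak 25: 7w₀L³/(360EI) = 13.12/EI
  at B: triangular load, peak 25: w₀L³/(45EI) = 15/EI
  at A: point load 179.5 at a = 1.8: Pab(L + b)/(6LEI) = 90.47/EI
  at B: point load 179.5 at a = 1.8: Pab(L + a)/(6LEI) = 103.4/EI
  θ_A0 = 103.6/EI,  θ_B0 = 118.4/EI
Flexibility coefficients: a unit moment at one end gives L/(3EI) there and L/(6EI) at the far end, so f₁₁ = f₂₂ = 1/EI and f₁₂ = f₂₁ = 0.5/EI.
Compatibility — zero rotation at each built-in end:
  1 M_A + 0.5 M_B = 103.6
  0.5 M_A + 1 M_B = 118.4
Solving the pair gives M_A = 59.2 kN·m and M_B = 88.79 kN·m (hogging).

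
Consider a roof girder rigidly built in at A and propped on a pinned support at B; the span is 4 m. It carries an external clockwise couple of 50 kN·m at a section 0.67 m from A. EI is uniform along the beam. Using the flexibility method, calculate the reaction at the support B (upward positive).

Take the reaction at B as the redundant and release it; the primary structure is a cantilever fixed at A.
Free-end deflection of the primary structure under the applied loading (downward +):
  clockwise couple 50 at a = 0.67: M₀a(2L − a)/(2EI) = 122.8/EI
Flexibility coefficient — unit upward force at B: δ_{BB} = L³/(3EI) = 21.33/EI.
The prop prevents deflection at B: R_B = δ_0/δ_{BB} = 122.8/21.33 = 5.755 kN.

R_B = 5.755 kN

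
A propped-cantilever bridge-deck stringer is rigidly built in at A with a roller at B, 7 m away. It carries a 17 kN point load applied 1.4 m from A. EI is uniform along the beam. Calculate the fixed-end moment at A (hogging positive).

Choose R_B as the redundant. The primary structure is the cantilever fixed at A.
Downward deflection at the released point B due to the loads:
  point load 17 at a = 1.4: Pa²(3L − a)/(6EI) = 108.8/EI
Tip deflection under a unit load at B: L³/(3EI) = 114.3/EI.
The prop prevents deflection at B: R_B = δ_0/δ_{BB} = 108.8/114.3 = 0.952 kN.
Moment equilibrium about A: M_A = Σ(load moments about A) − R_B·L = 23.8 − 0.952×7 = 17.14 kN·m.

M_A = 17.14 kN·m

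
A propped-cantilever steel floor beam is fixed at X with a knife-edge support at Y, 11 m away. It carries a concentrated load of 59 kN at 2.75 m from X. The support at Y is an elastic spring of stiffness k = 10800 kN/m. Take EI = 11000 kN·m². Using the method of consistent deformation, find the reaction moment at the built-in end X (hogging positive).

M_X = 106.6 kN·m

Take the reaction at Y as the redundant and release it; the primary structure is a cantilever fixed at X.
Deflection at Y on the released cantilever, summing each load's contribution:
  point load 59 at a = 2.75: Pa²(3L − a)/(6EI) = 2250/EI
Flexibility coefficient — unit upward force at Y: δ_{YY} = L³/(3EI) = 443.7/EI.
With EI = 11000 kN·m²: δ_0 = 0.2045 m and δ_{YY} = 0.040333 m/kN.
Compatibility — the spring shortens by R_Y/k under the reaction it provides: δ_0 − R_Y·δ_{YY} = R_Y/k. With 1/k = 0.000093 m/kN, R_Y = δ_0 / (δ_{YY} + 1/k) = 0.2045 / (0.040333 + 0.000093) = 5.059 kN.
Moment equilibrium about X: M_X = Σ(load moments about X) − R_Y·L = 162.2 − 5.059×11 = 106.6 kN·m.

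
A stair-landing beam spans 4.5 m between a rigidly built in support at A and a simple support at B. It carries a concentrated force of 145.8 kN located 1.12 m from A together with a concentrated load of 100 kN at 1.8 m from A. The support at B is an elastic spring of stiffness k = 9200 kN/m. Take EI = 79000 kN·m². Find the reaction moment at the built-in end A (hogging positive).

M_A = 226.7 kN·m

Release the roller at B. Primary structure: cantilever fixed at A.
Free-end deflection of the primary structure under the applied loading (downward +):
  point load 145.8 at a = 1.12: Pa²(3L − a)/(6EI) = 377.4/EI
  point load 100 at a = 1.8: Pa²(3L − a)/(6EI) = 631.8/EI
  δ_0 = 1009/EI
Flexibility coefficient — unit upward force at B: δ_{BB} = L³/(3EI) = 30.38/EI.
With EI = 79000 kN·m²: δ_0 = 0.012774 m and δ_{BB} = 0.000384 m/kN.
Compatibility — the spring shortens by R_B/k under the reaction it provides: δ_0 − R_B·δ_{BB} = R_B/k. With 1/k = 0.000109 m/kN, R_B = δ_0 / (δ_{BB} + 1/k) = 0.012774 / (0.000384 + 0.000109) = 25.9 kN.
Moment equilibrium about A: M_A = Σ(load moments about A) − R_B·L = 343.3 − 25.9×4.5 = 226.7 kN·m.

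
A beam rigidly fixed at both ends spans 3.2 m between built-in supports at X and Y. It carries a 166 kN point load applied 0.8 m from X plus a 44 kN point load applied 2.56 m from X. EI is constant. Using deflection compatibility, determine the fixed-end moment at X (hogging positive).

Release both end moments; the primary structure is a simply-supported span XY with redundants M_X and M_Y.
On the primary (simply-supported) span, the end slopes from the loading are:
  at X: point load 166 at a = 0.8: Pab(L + b)/(6LEI) = 92.96/EI
  at Y: point load 166 at a = 0.8: Pab(L + a)/(6LEI) = 66.4/EI
  at X: point load 44 at a = 2.56: Pab(L + b)/(6LEI) = 14.42/EI
  at Y: point load 44 at a = 2.56: Pab(L + a)/(6LEI) = 21.63/EI
  θ_X0 = 107.4/EI,  θ_Y0 = 88.03/EI
Flexibility coefficients: a unit moment at one end gives L/(3EI) there and L/(6EI) at the far end, so f₁₁ = f₂₂ = 1.067/EI and f₁₂ = f₂₁ = 0.5333/EI.
Compatibility — zero rotation at each built-in end:
  1.067 M_X + 0.5333 M_Y = 107.4
  0.5333 M_X + 1.067 M_Y = 88.03
Solving the pair gives M_X = 79.21 kN·m and M_Y = 42.92 kN·m (hogging).

M_X = 79.21 kN·m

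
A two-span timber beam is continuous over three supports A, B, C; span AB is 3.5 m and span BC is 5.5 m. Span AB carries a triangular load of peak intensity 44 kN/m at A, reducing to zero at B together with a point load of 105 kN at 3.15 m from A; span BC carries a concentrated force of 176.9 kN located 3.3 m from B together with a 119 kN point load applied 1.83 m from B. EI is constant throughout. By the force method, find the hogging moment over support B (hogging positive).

Release continuity at B by inserting a hinge; the redundant is the internal moment M_B. The primary structure is two simply-supported spans AB and BC.
Rotations at B on the released spans (each span's end-slope, ×1/EI):
  span AB: triangular load, peak 44: 7w₀L³/(360EI) = 36.68/EI
  span AB: point load 105 at a = 3.15: Pab(L + a)/(6LEI) = 36.66/EI
  span BC: point load 176.9 at a = 3.3: Pab(L + b)/(6LEI) = 299.7/EI
  span BC: point load 119 at a = 1.83: Pab(L + b)/(6LEI) = 222.1/EI
  relative rotation θ_0 = (73.34 + 521.8)/EI = 595.1/EI
A unit hogging moment at B produces rotation L₁/(3EI) + L₂/(3EI) = 3/EI.
Compatibility: M_B·(L₁+L₂)/(3EI) = θ_0, giving M_B = 198.4 kN·m (hogging).

M_B = 198.4 kN·m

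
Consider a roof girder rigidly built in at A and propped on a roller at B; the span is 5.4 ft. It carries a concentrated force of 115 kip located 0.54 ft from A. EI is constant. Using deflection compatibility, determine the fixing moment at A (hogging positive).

M_A = 53.1 kip·ft

Release the roller at B. Primary structure: cantilever fixed at A.
Deflection at B on the released cantilever, summing each load's contribution:
  point load 115 at a = 0.54: Pa²(3L − a)/(6EI) = 87.52/EI
Tip deflection under a unit load at B: L³/(3EI) = 52.49/EI.
The prop prevents deflection at B: R_B = δ_0/δ_{BB} = 87.52/52.49 = 1.667 kip.
Moment equilibrium about A: M_A = Σ(load moments about A) − R_B·L = 62.1 − 1.667×5.4 = 53.1 kip·ft.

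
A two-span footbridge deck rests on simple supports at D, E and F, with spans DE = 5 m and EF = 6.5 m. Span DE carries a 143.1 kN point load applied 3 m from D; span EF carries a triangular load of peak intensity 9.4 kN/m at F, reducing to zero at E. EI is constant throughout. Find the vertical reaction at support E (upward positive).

R_E = 121.8 kN

Release continuity at E by inserting a hinge; the redundant is the internal moment M_E. The primary structure is two simply-supported spans DE and EF.
Discontinuity in slope at E on the released structure — sum the simple-span end rotations:
  span DE: point load 143.1 at a = 3: Pab(L + a)/(6LEI) = 229/EI
  span EF: triangular load, peak 9.4: 7w₀L³/(360EI) = 50.2/EI
  relative rotation θ_0 = (229 + 50.2)/EI = 279.2/EI
A unit hogging moment at E produces rotation L₁/(3EI) + L₂/(3EI) = 3.833/EI.
Slope continuity at E: θ_0 = M_E·3.833/EI, so M_E = 279.2/3.833 = 72.82 kN·m (hogging).
Span DE, ΣM about D with M_E applied at E: R_E^{DE}·5 = 429.3 + 72.82, so R_E^{DE} = 100.4 kN and R_D = 143.1 − 100.4 = 42.68 kN.
Span EF, ΣM about F: R_E^{EF}·6.5 = 66.19 + 72.82, so R_E^{EF} = 21.39 kN and R_F = 30.55 − 21.39 = 9.163 kN.
R_E = 100.4 + 21.39 = 121.8 kN.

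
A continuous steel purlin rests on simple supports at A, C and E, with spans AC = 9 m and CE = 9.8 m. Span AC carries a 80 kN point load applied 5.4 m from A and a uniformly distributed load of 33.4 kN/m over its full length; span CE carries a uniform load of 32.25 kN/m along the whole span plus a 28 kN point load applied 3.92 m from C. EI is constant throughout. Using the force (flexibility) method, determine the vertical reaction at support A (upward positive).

R_A = 131.5 kN

Take M_C as the redundant. Released structure: two simple spans AC and CE with a hinge at C.
Discontinuity in slope at C on the released structure — sum the simple-span end rotations:
  span AC: point load 80 at a = 5.4: Pab(L + a)/(6LEI) = 414.7/EI
  span AC: UDL 33.4: wL³/(24EI) = 1015/EI
  span CE: UDL 32.25: wL³/(24EI) = 1265/EI
  span CE: point load 28 at a = 3.92: Pab(L + b)/(6LEI) = 172.1/EI
  relative rotation θ_0 = (1429 + 1437)/EI = 2866/EI
A unit hogging moment at C produces rotation L₁/(3EI) + L₂/(3EI) = 6.267/EI.
Compatibility: M_C·(L₁+L₂)/(3EI) = θ_0, giving M_C = 457.4 kN·m (hogging).
Span AC, ΣM about A with M_C applied at C: R_C^{AC}·9 = 1785 + 457.4, so R_C^{AC} = 249.1 kN and R_A = 380.6 − 249.1 = 131.5 kN.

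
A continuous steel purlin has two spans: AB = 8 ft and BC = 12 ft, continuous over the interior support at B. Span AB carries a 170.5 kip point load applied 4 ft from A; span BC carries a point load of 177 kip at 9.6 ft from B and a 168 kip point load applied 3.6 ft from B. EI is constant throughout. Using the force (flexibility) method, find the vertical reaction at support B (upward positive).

Release continuity at B by inserting a hinge; the redundant is the internal moment M_B. The primary structure is two simply-supported spans AB and BC.
Rotations at B on the released spans (each span's end-slope, ×1/EI):
  span AB: point load 170.5 at a = 4: Pab(L + a)/(6LEI) = 682/EI
  span BC: point load 177 at a = 9.6: Pab(L + b)/(6LEI) = 815.6/EI
  span BC: point load 168 at a = 3.6: Pab(L + b)/(6LEI) = 1439/EI
  relative rotation θ_0 = (682 + 2255)/EI = 2937/EI
A unit hogging moment at B produces rotation L₁/(3EI) + L₂/(3EI) = 6.667/EI.
Compatibility: M_B·(L₁+L₂)/(3EI) = θ_0, giving M_B = 440.6 kip·ft (hogging).
Span AB, ΣM about A with M_B applied at B: R_B^{AB}·8 = 682 + 440.6, so R_B^{AB} = 140.3 kip and R_A = 170.5 − 140.3 = 30.18 kip.
Span BC, ΣM about C: R_B^{BC}·12 = 1836 + 440.6, so R_B^{BC} = 189.7 kip and R_C = 345 − 189.7 = 155.3 kip.
R_B = 140.3 + 189.7 = 330 kip.

R_B = 330 kip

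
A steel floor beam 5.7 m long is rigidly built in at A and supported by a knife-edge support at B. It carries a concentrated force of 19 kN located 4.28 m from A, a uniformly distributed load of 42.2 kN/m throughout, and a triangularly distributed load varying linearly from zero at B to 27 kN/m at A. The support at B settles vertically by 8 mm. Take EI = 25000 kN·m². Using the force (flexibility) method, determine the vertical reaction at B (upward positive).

R_B = 114.4 kN

Take the reaction at B as the redundant and release it; the primary structure is a cantilever fixed at A.
Downward deflection at the released point B due to the loads:
  point load 19 at a = 4.28: Pa²(3L − a)/(6EI) = 743.7/EI
  UDL 42.2: wL⁴/(8EI) = 5568/EI
  triangular load, peak 27 at the fixed end: w₀L⁴/(30EI) = 950/EI
  δ_0 = 7262/EI
Tip deflection under a unit load at B: L³/(3EI) = 61.73/EI.
With EI = 25000 kN·m²: δ_0 = 0.29048 m and δ_{BB} = 0.002469 m/kN.
Compatibility — the beam at B must follow the support down by 0.008 m: δ_0 − R_B·δ_{BB} = 0.008, so R_B = (0.29048 − 0.008)/0.002469 = 114.4 kN.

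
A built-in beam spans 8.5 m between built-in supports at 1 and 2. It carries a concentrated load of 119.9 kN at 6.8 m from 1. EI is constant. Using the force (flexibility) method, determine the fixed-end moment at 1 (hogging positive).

M_1 = 32.61 kN·m

Take the two fixed-end moments M_1, M_2 as redundants; the released structure is the simple span 12.
End rotations of the released simple span under the applied load (×1/EI):
  at 1: point load 119.9 at a = 6.8: Pab(L + b)/(6LEI) = 277.2/EI
  at 2: point load 119.9 at a = 6.8: Pab(L + a)/(6LEI) = 415.8/EI
  θ_10 = 277.2/EI,  θ_20 = 415.8/EI
Flexibility coefficients: a unit moment at one end gives L/(3EI) there and L/(6EI) at the far end, so f₁₁ = f₂₂ = 2.833/EI and f₁₂ = f₂₁ = 1.417/EI.
Compatibility — zero rotation at each built-in end:
  2.833 M_1 + 1.417 M_2 = 277.2
  1.417 M_1 + 2.833 M_2 = 415.8
Solving the pair gives M_1 = 32.61 kN·m and M_2 = 130.5 kN·m (hogging).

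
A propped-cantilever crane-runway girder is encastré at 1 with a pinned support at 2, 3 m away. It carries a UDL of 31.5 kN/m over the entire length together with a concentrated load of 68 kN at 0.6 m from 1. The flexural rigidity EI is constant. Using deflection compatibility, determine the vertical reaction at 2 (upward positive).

Remove the prop at 2; the released (primary) structure is a cantilever built in at 1.
Primary-structure tip deflection at 2 by superposition:
  UDL 31.5: wL⁴/(8EI) = 318.9/EI
  point load 68 at a = 0.6: Pa²(3L − a)/(6EI) = 34.27/EI
  δ_0 = 353.2/EI
Flexibility coefficient — unit upward force at 2: δ_{22} = L³/(3EI) = 9/EI.
Compatibility at 2: δ_0 − R_2·δ_{22} = 0, so R_2 = 353.2/9 = 39.25 kN.

R_2 = 39.25 kN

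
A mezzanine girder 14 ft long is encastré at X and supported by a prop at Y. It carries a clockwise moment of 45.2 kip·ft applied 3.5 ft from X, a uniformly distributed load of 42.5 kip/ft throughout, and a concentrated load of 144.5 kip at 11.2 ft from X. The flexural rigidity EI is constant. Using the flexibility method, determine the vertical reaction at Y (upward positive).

Release the roller at Y. Primary structure: cantilever fixed at X.
Downward deflection at the released point Y due to the loads:
  clockwise couple 45.2 at a = 3.5: M₀a(2L − a)/(2EI) = 1938/EI
  UDL 42.5: wL⁴/(8EI) = 204085/EI
  point load 144.5 at a = 11.2: Pa²(3L − a)/(6EI) = 93047/EI
  δ_0 = 299070/EI
Tip deflection under a unit load at Y: L³/(3EI) = 914.7/EI.
Compatibility at Y: δ_0 − R_Y·δ_{YY} = 0, so R_Y = 299070/914.7 = 327 kip.

R_Y = 327 kip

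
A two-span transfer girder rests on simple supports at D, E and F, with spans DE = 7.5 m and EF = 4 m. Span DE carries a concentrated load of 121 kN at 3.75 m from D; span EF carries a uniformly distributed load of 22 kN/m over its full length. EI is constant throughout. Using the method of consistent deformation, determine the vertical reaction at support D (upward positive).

R_D = 43.66 kN

Release continuity at E by inserting a hinge; the redundant is the internal moment M_E. The primary structure is two simply-supported spans DE and EF.
Rotations at E on the released spans (each span's end-slope, ×1/EI):
  span DE: point load 121 at a = 3.75: Pab(L + a)/(6LEI) = 425.4/EI
  span EF: UDL 22: wL³/(24EI) = 58.67/EI
  relative rotation θ_0 = (425.4 + 58.67)/EI = 484.1/EI
A unit hogging moment at E produces rotation L₁/(3EI) + L₂/(3EI) = 3.833/EI.
Slope continuity at E: θ_0 = M_E·3.833/EI, so M_E = 484.1/3.833 = 126.3 kN·m (hogging).
Span DE, ΣM about D with M_E applied at E: R_E^{DE}·7.5 = 453.8 + 126.3, so R_E^{DE} = 77.34 kN and R_D = 121 − 77.34 = 43.66 kN.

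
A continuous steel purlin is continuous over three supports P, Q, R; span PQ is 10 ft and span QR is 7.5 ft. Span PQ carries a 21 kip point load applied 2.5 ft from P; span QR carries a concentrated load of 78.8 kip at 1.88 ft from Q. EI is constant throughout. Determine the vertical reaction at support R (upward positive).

Take M_Q as the redundant. Released structure: two simple spans PQ and QR with a hinge at Q.
End slopes at the hinge Q, treating each span as simply supported:
  span PQ: point load 21 at a = 2.5: Pab(L + a)/(6LEI) = 82.03/EI
  span QR: point load 78.8 at a = 1.88: Pab(L + b)/(6LEI) = 242.7/EI
  relative rotation θ_0 = (82.03 + 242.7)/EI = 324.8/EI
A unit hogging moment at Q produces rotation L₁/(3EI) + L₂/(3EI) = 5.833/EI.
Compatibility: M_Q·(L₁+L₂)/(3EI) = θ_0, giving M_Q = 55.68 kip·ft (hogging).
Span QR, ΣM about R: R_Q^{QR}·7.5 = 442.9 + 55.68, so R_Q^{QR} = 66.47 kip and R_R = 78.8 − 66.47 = 12.33 kip.

R_R = 12.33 kip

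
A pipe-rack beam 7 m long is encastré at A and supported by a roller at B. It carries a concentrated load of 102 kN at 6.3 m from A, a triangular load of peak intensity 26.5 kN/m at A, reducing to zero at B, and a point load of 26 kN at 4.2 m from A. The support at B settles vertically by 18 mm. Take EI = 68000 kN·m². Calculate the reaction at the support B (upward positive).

R_B = 105.8 kN

Remove the prop at B; the released (primary) structure is a cantilever built in at A.
Downward deflection at the released point B due to the loads:
  point load 102 at a = 6.3: Pa²(3L − a)/(6EI) = 9919/EI
  triangular load, peak 26.5 at the fixed end: w₀L⁴/(30EI) = 2121/EI
  point load 26 at a = 4.2: Pa²(3L − a)/(6EI) = 1284/EI
  δ_0 = 13324/EI
Flexibility coefficient — unit upward force at B: δ_{BB} = L³/(3EI) = 114.3/EI.
With EI = 68000 kN·m²: δ_0 = 0.19594 m and δ_{BB} = 0.001681 m/kN.
Compatibility — the beam at B must follow the support down by 0.018 m: δ_0 − R_B·δ_{BB} = 0.018, so R_B = (0.19594 − 0.018)/0.001681 = 105.8 kN.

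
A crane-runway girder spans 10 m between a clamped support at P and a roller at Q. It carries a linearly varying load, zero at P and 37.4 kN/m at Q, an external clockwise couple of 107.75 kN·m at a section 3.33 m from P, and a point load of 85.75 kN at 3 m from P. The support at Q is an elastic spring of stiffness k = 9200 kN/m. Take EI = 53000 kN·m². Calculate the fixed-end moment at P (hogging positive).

Take the reaction at Q as the redundant and release it; the primary structure is a cantilever fixed at P.
Deflection at Q on the released cantilever, summing each load's contribution:
  triangular load, peak 37.4 at the free end: 11w₀L⁴/(120EI) = 34283/EI
  clockwise couple 107.75 at a = 3.33: M₀a(2L − a)/(2EI) = 2991/EI
  point load 85.75 at a = 3: Pa²(3L − a)/(6EI) = 3473/EI
  δ_0 = 40747/EI
Tip deflection under a unit load at Q: L³/(3EI) = 333.3/EI.
With EI = 53000 kN·m²: δ_0 = 0.76881 m and δ_{QQ} = 0.006289 m/kN.
Compatibility — the spring shortens by R_Q/k under the reaction it provides: δ_0 − R_Q·δ_{QQ} = R_Q/k. With 1/k = 0.000109 m/kN, R_Q = δ_0 / (δ_{QQ} + 1/k) = 0.76881 / (0.006289 + 0.000109) = 120.2 kN.
Moment equilibrium about P: M_P = Σ(load moments about P) − R_Q·L = 1612 − 120.2×10 = 410 kN·m.

M_P = 410 kN·m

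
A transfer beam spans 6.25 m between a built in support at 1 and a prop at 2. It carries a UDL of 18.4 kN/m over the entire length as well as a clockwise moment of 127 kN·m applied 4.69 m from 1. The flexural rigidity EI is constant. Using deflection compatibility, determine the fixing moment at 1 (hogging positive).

Remove the prop at 2; the released (primary) structure is a cantilever built in at 1.
Primary-structure tip deflection at 2 by superposition:
  UDL 18.4: wL⁴/(8EI) = 3510/EI
  clockwise couple 127 at a = 4.69: M₀a(2L − a)/(2EI) = 2326/EI
  δ_0 = 5835/EI
Tip deflection under a unit load at 2: L³/(3EI) = 81.38/EI.
The prop prevents deflection at 2: R_2 = δ_0/δ_{22} = 5835/81.38 = 71.71 kN.
Moment equilibrium about 1: M_1 = Σ(load moments about 1) − R_2·L = 486.4 − 71.71×6.25 = 38.21 kN·m.

M_1 = 38.21 kN·m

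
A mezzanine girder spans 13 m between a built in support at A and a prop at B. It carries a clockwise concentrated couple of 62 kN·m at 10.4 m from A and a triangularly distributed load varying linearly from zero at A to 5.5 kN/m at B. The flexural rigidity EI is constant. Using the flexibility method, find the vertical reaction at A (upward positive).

Take the reaction at B as the redundant and release it; the primary structure is a cantilever fixed at A.
Deflection at B on the released cantilever, summing each load's contribution:
  clockwise couple 62 at a = 10.4: M₀a(2L − a)/(2EI) = 5029/EI
  triangular load, peak 5.5 at the free end: 11w₀L⁴/(120EI) = 14400/EI
  δ_0 = 19429/EI
Flexibility coefficient — unit upward force at B: δ_{BB} = L³/(3EI) = 732.3/EI.
Compatibility at B: δ_0 − R_B·δ_{BB} = 0, so R_B = 19429/732.3 = 26.53 kN.
Vertical equilibrium: R_A = ΣP − R_B = 35.75 − 26.53 = 9.22 kN.

R_A = 9.22 kN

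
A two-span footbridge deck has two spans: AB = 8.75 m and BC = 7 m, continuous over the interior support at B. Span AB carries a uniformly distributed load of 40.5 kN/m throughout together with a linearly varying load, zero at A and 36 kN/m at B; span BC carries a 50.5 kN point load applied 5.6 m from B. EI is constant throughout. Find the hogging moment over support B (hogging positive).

Release continuity at B by inserting a hinge; the redundant is the internal moment M_B. The primary structure is two simply-supported spans AB and BC.
Discontinuity in slope at B on the released structure — sum the simple-span end rotations:
  span AB: UDL 40.5: wL³/(24EI) = 1130/EI
  span AB: triangular load, peak 36: w₀L³/(45EI) = 535.9/EI
  span BC: point load 50.5 at a = 5.6: Pab(L + b)/(6LEI) = 79.18/EI
  relative rotation θ_0 = (1666 + 79.18)/EI = 1746/EI
A unit hogging moment at B produces rotation L₁/(3EI) + L₂/(3EI) = 5.25/EI.
Compatibility: M_B·(L₁+L₂)/(3EI) = θ_0, giving M_B = 332.5 kN·m (hogging).

M_B = 332.5 kN·m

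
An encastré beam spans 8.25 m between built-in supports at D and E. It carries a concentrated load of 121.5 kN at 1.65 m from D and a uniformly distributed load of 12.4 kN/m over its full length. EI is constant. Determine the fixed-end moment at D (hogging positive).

M_D = 198.6 kN·m

Release both end moments; the primary structure is a simply-supported span DE with redundants M_D and M_E.
Simple-span end rotations at D and E under the given loads:
  at D: point load 121.5 at a = 1.65: Pab(L + b)/(6LEI) = 396.9/EI
  at E: point load 121.5 at a = 1.65: Pab(L + a)/(6LEI) = 264.6/EI
  at D: UDL 12.4: wL³/(24EI) = 290.1/EI
  at E: UDL 12.4: wL³/(24EI) = 290.1/EI
  θ_D0 = 687.1/EI,  θ_E0 = 554.7/EI
Flexibility coefficients: a unit moment at one end gives L/(3EI) there and L/(6EI) at the far end, so f₁₁ = f₂₂ = 2.75/EI and f₁₂ = f₂₁ = 1.375/EI.
Compatibility — zero rotation at each built-in end:
  2.75 M_D + 1.375 M_E = 687.1
  1.375 M_D + 2.75 M_E = 554.7
Solving the pair gives M_D = 198.6 kN·m and M_E = 102.4 kN·m (hogging).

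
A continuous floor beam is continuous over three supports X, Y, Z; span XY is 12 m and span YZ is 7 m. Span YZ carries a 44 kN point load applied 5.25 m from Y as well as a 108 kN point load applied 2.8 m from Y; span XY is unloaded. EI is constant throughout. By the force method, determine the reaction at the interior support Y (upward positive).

R_Y = 90.9 kN

Insert a hinge at Y; M_Y is the redundant, and each span becomes simply supported.
Discontinuity in slope at Y on the released structure — sum the simple-span end rotations:
  span YZ: point load 44 at a = 5.25: Pab(L + b)/(6LEI) = 84.22/EI
  span YZ: point load 108 at a = 2.8: Pab(L + b)/(6LEI) = 338.7/EI
  relative rotation θ_0 = (0 + 422.9)/EI = 422.9/EI
A unit hogging moment at Y produces rotation L₁/(3EI) + L₂/(3EI) = 6.333/EI.
Slope continuity at Y: θ_0 = M_Y·6.333/EI, so M_Y = 422.9/6.333 = 66.77 kN·m (hogging).
Span XY, ΣM about X with M_Y applied at Y: R_Y^{XY}·12 = 0 + 66.77, so R_Y^{XY} = 5.565 kN and R_X = 0 − 5.565 = -5.565 kN.
Span YZ, ΣM about Z: R_Y^{YZ}·7 = 530.6 + 66.77, so R_Y^{YZ} = 85.34 kN and R_Z = 152 − 85.34 = 66.66 kN.
R_Y = 5.565 + 85.34 = 90.9 kN.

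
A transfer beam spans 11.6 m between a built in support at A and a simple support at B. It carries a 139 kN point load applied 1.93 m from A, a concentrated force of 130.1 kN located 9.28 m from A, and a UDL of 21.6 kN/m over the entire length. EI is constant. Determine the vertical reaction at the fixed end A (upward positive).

Choose R_B as the redundant. The primary structure is the cantilever fixed at A.
Downward deflection at the released point B due to the loads:
  point load 139 at a = 1.93: Pa²(3L − a)/(6EI) = 2836/EI
  point load 130.1 at a = 9.28: Pa²(3L − a)/(6EI) = 47654/EI
  UDL 21.6: wL⁴/(8EI) = 48887/EI
  δ_0 = 99378/EI
Tip deflection under a unit load at B: L³/(3EI) = 520.3/EI.
The prop prevents deflection at B: R_B = δ_0/δ_{BB} = 99378/520.3 = 191 kN.
Vertical equilibrium: R_A = ΣP − R_B = 519.7 − 191 = 328.7 kN.

R_A = 328.7 kN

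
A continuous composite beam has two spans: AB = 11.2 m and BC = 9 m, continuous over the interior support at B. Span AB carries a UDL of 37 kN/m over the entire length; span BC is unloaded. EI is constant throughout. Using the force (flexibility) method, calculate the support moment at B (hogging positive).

Take M_B as the redundant. Released structure: two simple spans AB and BC with a hinge at B.
End slopes at the hinge B, treating each span as simply supported:
  span AB: UDL 37: wL³/(24EI) = 2166/EI
  relative rotation θ_0 = (2166 + 0)/EI = 2166/EI
A unit hogging moment at B produces rotation L₁/(3EI) + L₂/(3EI) = 6.733/EI.
Slope continuity at B: θ_0 = M_B·6.733/EI, so M_B = 2166/6.733 = 321.7 kN·m (hogging).

M_B = 321.7 kN·m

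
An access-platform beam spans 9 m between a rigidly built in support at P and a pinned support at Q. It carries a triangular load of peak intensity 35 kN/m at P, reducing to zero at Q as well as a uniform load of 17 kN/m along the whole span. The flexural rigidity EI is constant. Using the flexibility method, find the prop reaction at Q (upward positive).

R_Q = 88.88 kN

Remove the prop at Q; the released (primary) structure is a cantilever built in at P.
Downward deflection at the released point Q due to the loads:
  triangular load, peak 35 at the fixed end: w₀L⁴/(30EI) = 7654/EI
  UDL 17: wL⁴/(8EI) = 13942/EI
  δ_0 = 21597/EI
Flexibility coefficient — unit upward force at Q: δ_{QQ} = L³/(3EI) = 243/EI.
The prop prevents deflection at Q: R_Q = δ_0/δ_{QQ} = 21597/243 = 88.88 kN.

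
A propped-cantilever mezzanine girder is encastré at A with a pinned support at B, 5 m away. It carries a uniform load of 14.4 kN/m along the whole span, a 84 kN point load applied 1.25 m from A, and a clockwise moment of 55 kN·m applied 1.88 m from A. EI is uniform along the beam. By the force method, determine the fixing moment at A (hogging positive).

Take the reaction at B as the redundant and release it; the primary structure is a cantilever fixed at A.
Free-end deflection of the primary structure under the applied loading (downward +):
  UDL 14.4: wL⁴/(8EI) = 1125/EI
  point load 84 at a = 1.25: Pa²(3L − a)/(6EI) = 300.8/EI
  clockwise couple 55 at a = 1.88: M₀a(2L − a)/(2EI) = 419.8/EI
  δ_0 = 1846/EI
Flexibility coefficient — unit upward force at B: δ_{BB} = L³/(3EI) = 41.67/EI.
The prop prevents deflection at B: R_B = δ_0/δ_{BB} = 1846/41.67 = 44.29 kN.
Moment equilibrium about A: M_A = Σ(load moments about A) − R_B·L = 340 − 44.29×5 = 118.5 kN·m.

M_A = 118.5 kN·m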